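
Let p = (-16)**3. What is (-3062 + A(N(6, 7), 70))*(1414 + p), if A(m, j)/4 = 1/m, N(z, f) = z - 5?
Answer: 8201556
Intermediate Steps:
N(z, f) = -5 + z
A(m, j) = 4/m
p = -4096
(-3062 + A(N(6, 7), 70))*(1414 + p) = (-3062 + 4/(-5 + 6))*(1414 - 4096) = (-3062 + 4/1)*(-2682) = (-3062 + 4*1)*(-2682) = (-3062 + 4)*(-2682) = -3058*(-2682) = 8201556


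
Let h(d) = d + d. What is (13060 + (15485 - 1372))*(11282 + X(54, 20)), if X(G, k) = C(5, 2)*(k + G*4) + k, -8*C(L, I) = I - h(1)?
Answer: 307109246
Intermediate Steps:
h(d) = 2*d
C(L, I) = 1/4 - I/8 (C(L, I) = -(I - 2)/8 = -(-2 + I)/8 = 1/4 - I/8)
X(G, k) = k (X(G, k) = (1/4 - 1/8*2)*(k + G*4) + k = (1/4 - 1/4)*(k + 4*G) + k = 0*(k + 4*G) + k = 0 + k = k)
(13060 + (15485 - 1372))*(11282 + X(54, 20)) = (13060 + (15485 - 1372))*(11282 + 20) = (13060 + 14113)*11302 = 27173*11302 = 307109246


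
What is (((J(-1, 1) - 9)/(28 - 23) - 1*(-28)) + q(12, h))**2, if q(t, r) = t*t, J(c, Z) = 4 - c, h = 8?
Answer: 732736/25 ≈ 29309.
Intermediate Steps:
q(t, r) = t**2
(((J(-1, 1) - 9)/(28 - 23) - 1*(-28)) + q(12, h))**2 = ((((4 - 1*(-1)) - 9)/(28 - 23) - 1*(-28)) + 12**2)**2 = ((((4 + 1) - 9)/5 + 28) + 144)**2 = (((5 - 9)*(1/5) + 28) + 144)**2 = ((-4*1/5 + 28) + 144)**2 = ((-4/5 + 28) + 144)**2 = (136/5 + 144)**2 = (856/5)**2 = 732736/25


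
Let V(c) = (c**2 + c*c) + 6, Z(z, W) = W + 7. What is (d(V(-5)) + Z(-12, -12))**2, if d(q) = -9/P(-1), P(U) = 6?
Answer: 169/4 ≈ 42.250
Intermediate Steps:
Z(z, W) = 7 + W
V(c) = 6 + 2*c**2 (V(c) = (c**2 + c**2) + 6 = 2*c**2 + 6 = 6 + 2*c**2)
d(q) = -3/2 (d(q) = -9/6 = -9*1/6 = -3/2)
(d(V(-5)) + Z(-12, -12))**2 = (-3/2 + (7 - 12))**2 = (-3/2 - 5)**2 = (-13/2)**2 = 169/4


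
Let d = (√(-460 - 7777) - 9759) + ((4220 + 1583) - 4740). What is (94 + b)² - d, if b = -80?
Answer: 8892 - I*√8237 ≈ 8892.0 - 90.758*I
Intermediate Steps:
d = -8696 + I*√8237 (d = (√(-8237) - 9759) + (5803 - 4740) = (I*√8237 - 9759) + 1063 = (-9759 + I*√8237) + 1063 = -8696 + I*√8237 ≈ -8696.0 + 90.758*I)
(94 + b)² - d = (94 - 80)² - (-8696 + I*√8237) = 14² + (8696 - I*√8237) = 196 + (8696 - I*√8237) = 8892 - I*√8237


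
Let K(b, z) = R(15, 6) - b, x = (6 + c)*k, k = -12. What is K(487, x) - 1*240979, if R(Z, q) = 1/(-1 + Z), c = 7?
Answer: -3380523/14 ≈ -2.4147e+5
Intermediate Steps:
x = -156 (x = (6 + 7)*(-12) = 13*(-12) = -156)
K(b, z) = 1/14 - b (K(b, z) = 1/(-1 + 15) - b = 1/14 - b)
K(487, x) - 1*240979 = (1/14 - 1*487) - 1*240979 = (1/14 - 487) - 240979 = -6817/14 - 240979 = -3380523/14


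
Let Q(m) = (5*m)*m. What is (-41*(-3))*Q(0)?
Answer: 0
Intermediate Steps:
Q(m) = 5*m**2
(-41*(-3))*Q(0) = (-41*(-3))*(5*0**2) = 123*(5*0) = 123*0 = 0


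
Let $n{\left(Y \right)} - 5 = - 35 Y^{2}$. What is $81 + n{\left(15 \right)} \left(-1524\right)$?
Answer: $11993961$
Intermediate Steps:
$n{\left(Y \right)} = 5 - 35 Y^{2}$
$81 + n{\left(15 \right)} \left(-1524\right) = 81 + \left(5 - 35 \cdot 15^{2}\right) \left(-1524\right) = 81 + \left(5 - 7875\right) \left(-1524\right) = 81 - -11993880 = 81 + 11993880 = 11993961$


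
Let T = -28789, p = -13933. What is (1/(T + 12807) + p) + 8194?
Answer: -91720699/15982 ≈ -5739.0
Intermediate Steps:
(1/(T + 12807) + p) + 8194 = (1/(-28789 + 12807) - 13933) + 8194 = (1/(-15982) - 13933) + 8194 = (-1/15982 - 13933) + 8194 = -222677207/15982 + 8194 = -91720699/15982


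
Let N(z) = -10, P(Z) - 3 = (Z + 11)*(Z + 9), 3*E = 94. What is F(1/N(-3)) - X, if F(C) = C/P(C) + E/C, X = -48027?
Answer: 1431553111/30003 ≈ 47714.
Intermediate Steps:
E = 94/3 (E = (⅓)*94 = 94/3 ≈ 31.333)
P(Z) = 3 + (9 + Z)*(11 + Z) (P(Z) = 3 + (Z + 11)*(Z + 9) = 3 + (11 + Z)*(9 + Z) = 3 + (9 + Z)*(11 + Z))
F(C) = 94/(3*C) + C/(102 + C² + 20*C) (F(C) = C/(102 + C² + 20*C) + 94/(3*C) = 94/(3*C) + C/(102 + C² + 20*C))
F(1/N(-3)) - X = (9588 + 97*(1/(-10))² + 1880/(-10))/(3*(1/(-10))*(102 + (1/(-10))² + 20/(-10))) - 1*(-48027) = (9588 + 97*(-⅒)² + 1880*(-⅒))/(3*(-⅒)*(102 + (-⅒)² + 20*(-⅒))) + 48027 = (⅓)*(-10)*(9588 + 97*(1/100) - 188)/(102 + 1/100 - 2) + 48027 = (⅓)*(-10)*(9588 + 97/100 - 188)/(10001/100) + 48027 = (⅓)*(-10)*(100/10001)*(940097/100) + 48027 = -9400970/30003 + 48027 = 1431553111/30003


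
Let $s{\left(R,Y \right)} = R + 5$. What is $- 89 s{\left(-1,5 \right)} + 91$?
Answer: $-265$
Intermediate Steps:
$s{\left(R,Y \right)} = 5 + R$
$- 89 s{\left(-1,5 \right)} + 91 = - 89 \left(5 - 1\right) + 91 = \left(-89\right) 4 + 91 = -356 + 91 = -265$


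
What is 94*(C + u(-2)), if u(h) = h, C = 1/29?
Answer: -5358/29 ≈ -184.76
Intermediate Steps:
C = 1/29 ≈ 0.034483
94*(C + u(-2)) = 94*(1/29 - 2) = 94*(-57/29) = -5358/29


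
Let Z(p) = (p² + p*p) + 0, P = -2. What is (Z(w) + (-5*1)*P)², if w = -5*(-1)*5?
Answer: 1587600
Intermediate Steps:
w = 25 (w = 5*5 = 25)
Z(p) = 2*p² (Z(p) = (p² + p²) + 0 = 2*p² + 0 = 2*p²)
(Z(w) + (-5*1)*P)² = (2*25² - 5*1*(-2))² = (2*625 - 5*(-2))² = (1250 + 10)² = 1260² = 1587600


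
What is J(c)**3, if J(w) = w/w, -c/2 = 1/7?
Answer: 1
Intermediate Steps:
c = -2/7 ≈ -0.28571
J(w) = 1
J(c)**3 = 1**3 = 1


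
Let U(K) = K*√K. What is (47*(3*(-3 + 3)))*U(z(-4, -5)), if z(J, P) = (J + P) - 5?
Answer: 0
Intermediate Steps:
z(J, P) = -5 + J + P
U(K) = K^(3/2)
(47*(3*(-3 + 3)))*U(z(-4, -5)) = (47*(3*(-3 + 3)))*(-5 - 4 - 5)^(3/2) = (47*(3*0))*(-14)^(3/2) = (47*0)*(-14*I*√14) = 0*(-14*I*√14) = 0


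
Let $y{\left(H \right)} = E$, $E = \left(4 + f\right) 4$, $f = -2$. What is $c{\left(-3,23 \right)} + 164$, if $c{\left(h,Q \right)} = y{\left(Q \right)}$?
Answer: $172$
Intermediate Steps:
$E = 8$ ($E = \left(4 - 2\right) 4 = 2 \cdot 4 = 8$)
$y{\left(H \right)} = 8$
$c{\left(h,Q \right)} = 8$
$c{\left(-3,23 \right)} + 164 = 8 + 164 = 172$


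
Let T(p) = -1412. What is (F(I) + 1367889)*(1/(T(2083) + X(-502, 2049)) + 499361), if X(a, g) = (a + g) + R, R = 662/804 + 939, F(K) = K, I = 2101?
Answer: 295593702997750790/432079 ≈ 6.8412e+11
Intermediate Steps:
R = 377809/402 (R = 662*(1/804) + 939 = 331/402 + 939 = 377809/402 ≈ 939.82)
X(a, g) = 377809/402 + a + g (X(a, g) = (a + g) + 377809/402 = 377809/402 + a + g)
(F(I) + 1367889)*(1/(T(2083) + X(-502, 2049)) + 499361) = (2101 + 1367889)*(1/(-1412 + (377809/402 - 502 + 2049)) + 499361) = 1369990*(1/(-1412 + 999703/402) + 499361) = 1369990*(1/(432079/402) + 499361) = 1369990*(402/432079 + 499361) = 1369990*(215763401921/432079) = 295593702997750790/432079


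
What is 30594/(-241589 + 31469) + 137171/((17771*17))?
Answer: 11291643/36608260 ≈ 0.30844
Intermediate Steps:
30594/(-241589 + 31469) + 137171/((17771*17)) = 30594/(-210120) + 137171/302107 = 30594*(-1/210120) + 137171*(1/302107) = -5099/35020 + 137171/302107 = 11291643/36608260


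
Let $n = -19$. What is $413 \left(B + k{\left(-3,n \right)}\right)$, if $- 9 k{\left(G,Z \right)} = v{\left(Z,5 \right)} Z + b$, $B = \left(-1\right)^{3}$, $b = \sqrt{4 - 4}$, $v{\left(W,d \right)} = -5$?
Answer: $- \frac{42952}{9} \approx -4772.4$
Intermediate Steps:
$b = 0$ ($b = \sqrt{0} = 0$)
$B = -1$
$k{\left(G,Z \right)} = \frac{5 Z}{9}$ ($k{\left(G,Z \right)} = - \frac{- 5 Z + 0}{9} = - \frac{\left(-5\right) Z}{9} = \frac{5 Z}{9}$)
$413 \left(B + k{\left(-3,n \right)}\right) = 413 \left(-1 + \frac{5}{9} \left(-19\right)\right) = 413 \left(-1 - \frac{95}{9}\right) = 413 \left(- \frac{104}{9}\right) = - \frac{42952}{9}$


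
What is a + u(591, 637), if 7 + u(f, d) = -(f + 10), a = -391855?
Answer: -392463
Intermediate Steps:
u(f, d) = -17 - f (u(f, d) = -7 - (f + 10) = -7 - (10 + f) = -7 + (-10 - f) = -17 - f)
a + u(591, 637) = -391855 + (-17 - 1*591) = -391855 + (-17 - 591) = -391855 - 608 = -392463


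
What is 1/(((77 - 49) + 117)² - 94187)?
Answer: -1/73162 ≈ -1.3668e-5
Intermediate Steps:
1/(((77 - 49) + 117)² - 94187) = 1/((28 + 117)² - 94187) = 1/(145² - 94187) = 1/(21025 - 94187) = 1/(-73162) = -1/73162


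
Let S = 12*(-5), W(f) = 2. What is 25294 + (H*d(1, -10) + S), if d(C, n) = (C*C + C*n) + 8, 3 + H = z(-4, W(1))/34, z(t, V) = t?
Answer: 429031/17 ≈ 25237.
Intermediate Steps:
S = -60
H = -53/17 (H = -3 - 4/34 = -3 - 4*1/34 = -3 - 2/17 = -53/17 ≈ -3.1176)
d(C, n) = 8 + C**2 + C*n (d(C, n) = (C**2 + C*n) + 8 = 8 + C**2 + C*n)
25294 + (H*d(1, -10) + S) = 25294 + (-53*(8 + 1**2 + 1*(-10))/17 - 60) = 25294 + (-53*(8 + 1 - 10)/17 - 60) = 25294 + (-53/17*(-1) - 60) = 25294 + (53/17 - 60) = 25294 - 967/17 = 429031/17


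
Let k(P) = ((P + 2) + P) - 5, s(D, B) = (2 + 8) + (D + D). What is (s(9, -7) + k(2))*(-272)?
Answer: -7888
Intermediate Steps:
s(D, B) = 10 + 2*D
k(P) = -3 + 2*P (k(P) = ((2 + P) + P) - 5 = (2 + 2*P) - 5 = -3 + 2*P)
(s(9, -7) + k(2))*(-272) = ((10 + 2*9) + (-3 + 2*2))*(-272) = ((10 + 18) + (-3 + 4))*(-272) = (28 + 1)*(-272) = 29*(-272) = -7888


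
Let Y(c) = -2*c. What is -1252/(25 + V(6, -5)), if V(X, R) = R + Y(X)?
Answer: -313/2 ≈ -156.50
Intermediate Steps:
V(X, R) = R - 2*X
-1252/(25 + V(6, -5)) = -1252/(25 + (-5 - 2*6)) = -1252/(25 + (-5 - 12)) = -1252/(25 - 17) = -1252/8 = (⅛)*(-1252) = -313/2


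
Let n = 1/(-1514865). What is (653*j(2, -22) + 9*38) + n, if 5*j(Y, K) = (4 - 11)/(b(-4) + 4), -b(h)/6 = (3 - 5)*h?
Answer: 2198234369/6059460 ≈ 362.78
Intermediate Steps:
b(h) = 12*h (b(h) = -6*(3 - 5)*h = -(-12)*h = 12*h)
j(Y, K) = 7/220 (j(Y, K) = ((4 - 11)/(12*(-4) + 4))/5 = (-7/(-48 + 4))/5 = (-7/(-44))/5 = (-7*(-1/44))/5 = (⅕)*(7/44) = 7/220)
n = -1/1514865 ≈ -6.6012e-7
(653*j(2, -22) + 9*38) + n = (653*(7/220) + 9*38) - 1/1514865 = (4571/220 + 342) - 1/1514865 = 79811/220 - 1/1514865 = 2198234369/6059460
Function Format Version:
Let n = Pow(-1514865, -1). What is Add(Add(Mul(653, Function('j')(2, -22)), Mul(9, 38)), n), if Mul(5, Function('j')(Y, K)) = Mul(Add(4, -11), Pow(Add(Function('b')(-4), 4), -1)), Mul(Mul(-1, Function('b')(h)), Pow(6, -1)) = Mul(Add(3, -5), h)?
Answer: Rational(2198234369, 6059460) ≈ 362.78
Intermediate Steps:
Function('b')(h) = Mul(12, h) (Function('b')(h) = Mul(-6, Mul(Add(3, -5), h)) = Mul(-6, Mul(-2, h)) = Mul(12, h))
Function('j')(Y, K) = Rational(7, 220) (Function('j')(Y, K) = Mul(Rational(1, 5), Mul(Add(4, -11), Pow(Add(Mul(12, -4), 4), -1))) = Mul(Rational(1, 5), Mul(-7, Pow(Add(-48, 4), -1))) = Mul(Rational(1, 5), Mul(-7, Pow(-44, -1))) = Mul(Rational(1, 5), Mul(-7, Rational(-1, 44))) = Mul(Rational(1, 5), Rational(7, 44)) = Rational(7, 220))
n = Rational(-1, 1514865) ≈ -6.6012e-7
Add(Add(Mul(653, Function('j')(2, -22)), Mul(9, 38)), n) = Add(Add(Mul(653, Rational(7, 220)), Mul(9, 38)), Rational(-1, 1514865)) = Add(Add(Rational(4571, 220), 342), Rational(-1, 1514865)) = Add(Rational(79811, 220), Rational(-1, 1514865)) = Rational(2198234369, 6059460)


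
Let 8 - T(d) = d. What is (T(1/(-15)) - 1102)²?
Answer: 269255281/225 ≈ 1.1967e+6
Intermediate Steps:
T(d) = 8 - d
(T(1/(-15)) - 1102)² = ((8 - 1/(-15)) - 1102)² = ((8 - 1*(-1/15)) - 1102)² = ((8 + 1/15) - 1102)² = (121/15 - 1102)² = (-16409/15)² = 269255281/225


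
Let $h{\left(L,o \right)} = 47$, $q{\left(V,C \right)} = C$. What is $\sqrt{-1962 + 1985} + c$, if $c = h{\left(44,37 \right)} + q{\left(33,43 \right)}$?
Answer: $90 + \sqrt{23} \approx 94.796$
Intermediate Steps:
$c = 90$ ($c = 47 + 43 = 90$)
$\sqrt{-1962 + 1985} + c = \sqrt{-1962 + 1985} + 90 = \sqrt{23} + 90 = 90 + \sqrt{23}$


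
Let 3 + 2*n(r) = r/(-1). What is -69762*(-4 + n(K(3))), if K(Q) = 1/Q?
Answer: 395318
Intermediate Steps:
K(Q) = 1/Q
n(r) = -3/2 - r/2 (n(r) = -3/2 + (r/(-1))/2 = -3/2 + (r*(-1))/2 = -3/2 + (-r)/2 = -3/2 - r/2)
-69762*(-4 + n(K(3))) = -69762*(-4 + (-3/2 - ½/3)) = -69762*(-4 + (-3/2 - ½*⅓)) = -69762*(-4 + (-3/2 - ⅙)) = -69762*(-4 - 5/3) = -69762*(-17)/3 = -11627*(-34) = 395318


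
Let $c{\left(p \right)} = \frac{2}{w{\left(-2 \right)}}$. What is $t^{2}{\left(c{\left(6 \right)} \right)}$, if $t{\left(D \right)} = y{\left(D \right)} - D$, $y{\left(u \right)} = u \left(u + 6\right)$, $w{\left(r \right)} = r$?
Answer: $16$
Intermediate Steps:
$c{\left(p \right)} = -1$ ($c{\left(p \right)} = \frac{2}{-2} = 2 \left(- \frac{1}{2}\right) = -1$)
$y{\left(u \right)} = u \left(6 + u\right)$
$t{\left(D \right)} = - D + D \left(6 + D\right)$ ($t{\left(D \right)} = D \left(6 + D\right) - D = - D + D \left(6 + D\right)$)
$t^{2}{\left(c{\left(6 \right)} \right)} = \left(- (5 - 1)\right)^{2} = \left(\left(-1\right) 4\right)^{2} = \left(-4\right)^{2} = 16$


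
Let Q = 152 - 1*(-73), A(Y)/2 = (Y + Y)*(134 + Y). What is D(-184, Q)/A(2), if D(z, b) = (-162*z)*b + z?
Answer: 838327/136 ≈ 6164.2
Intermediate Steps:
A(Y) = 4*Y*(134 + Y) (A(Y) = 2*((Y + Y)*(134 + Y)) = 2*((2*Y)*(134 + Y)) = 2*(2*Y*(134 + Y)) = 4*Y*(134 + Y))
Q = 225 (Q = 152 + 73 = 225)
D(z, b) = z - 162*b*z (D(z, b) = -162*b*z + z = z - 162*b*z)
D(-184, Q)/A(2) = (-184*(1 - 162*225))/((4*2*(134 + 2))) = (-184*(1 - 36450))/((4*2*136)) = -184*(-36449)/1088 = 6706616*(1/1088) = 838327/136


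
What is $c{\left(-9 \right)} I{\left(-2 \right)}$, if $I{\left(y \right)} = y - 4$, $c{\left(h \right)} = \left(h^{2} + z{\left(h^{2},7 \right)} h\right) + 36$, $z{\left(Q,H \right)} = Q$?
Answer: $3672$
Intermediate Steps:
$c{\left(h \right)} = 36 + h^{2} + h^{3}$ ($c{\left(h \right)} = \left(h^{2} + h^{2} h\right) + 36 = \left(h^{2} + h^{3}\right) + 36 = 36 + h^{2} + h^{3}$)
$I{\left(y \right)} = -4 + y$ ($I{\left(y \right)} = y - 4 = -4 + y$)
$c{\left(-9 \right)} I{\left(-2 \right)} = \left(36 + \left(-9\right)^{2} + \left(-9\right)^{3}\right) \left(-4 - 2\right) = \left(36 + 81 - 729\right) \left(-6\right) = \left(-612\right) \left(-6\right) = 3672$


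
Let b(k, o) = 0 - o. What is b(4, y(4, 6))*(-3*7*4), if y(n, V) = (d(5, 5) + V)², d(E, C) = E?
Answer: 10164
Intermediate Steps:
y(n, V) = (5 + V)²
b(k, o) = -o
b(4, y(4, 6))*(-3*7*4) = (-(5 + 6)²)*(-3*7*4) = (-1*11²)*(-21*4) = -1*121*(-84) = -121*(-84) = 10164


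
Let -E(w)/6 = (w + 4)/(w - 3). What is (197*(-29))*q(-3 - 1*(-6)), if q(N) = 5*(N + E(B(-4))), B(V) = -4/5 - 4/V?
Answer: -342780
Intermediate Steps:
B(V) = -⅘ - 4/V (B(V) = -4*⅕ - 4/V = -⅘ - 4/V)
E(w) = -6*(4 + w)/(-3 + w) (E(w) = -6*(w + 4)/(w - 3) = -6*(4 + w)/(-3 + w))
q(N) = 45 + 5*N (q(N) = 5*(N + 6*(-4 - (-⅘ - 4/(-4)))/(-3 + (-⅘ - 4/(-4)))) = 5*(N + 6*(-4 - (-⅘ - 4*(-¼)))/(-3 + (-⅘ - 4*(-¼)))) = 5*(N + 6*(-4 - (-⅘ + 1))/(-3 + (-⅘ + 1))) = 5*(N + 6*(-4 - 1*⅕)/(-3 + ⅕)) = 5*(N + 6*(-4 - ⅕)/(-14/5)) = 5*(N + 6*(-5/14)*(-21/5)) = 5*(N + 9) = 5*(9 + N) = 45 + 5*N)
(197*(-29))*q(-3 - 1*(-6)) = (197*(-29))*(45 + 5*(-3 - 1*(-6))) = -5713*(45 + 5*(-3 + 6)) = -5713*(45 + 5*3) = -5713*(45 + 15) = -5713*60 = -342780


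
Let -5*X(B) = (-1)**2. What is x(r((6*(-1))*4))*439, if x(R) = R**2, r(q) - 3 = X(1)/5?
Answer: 2403964/625 ≈ 3846.3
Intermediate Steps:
X(B) = -1/5 (X(B) = -1/5*(-1)**2 = -1/5*1 = -1/5)
r(q) = 74/25 (r(q) = 3 - 1/5/5 = 3 - 1/5*1/5 = 3 - 1/25 = 74/25)
x(r((6*(-1))*4))*439 = (74/25)**2*439 = (5476/625)*439 = 2403964/625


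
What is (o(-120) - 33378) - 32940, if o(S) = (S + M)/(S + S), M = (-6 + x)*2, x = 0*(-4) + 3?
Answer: -2652699/40 ≈ -66318.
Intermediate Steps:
x = 3 (x = 0 + 3 = 3)
M = -6 (M = (-6 + 3)*2 = -3*2 = -6)
o(S) = (-6 + S)/(2*S) (o(S) = (S - 6)/(S + S) = (-6 + S)/((2*S)) = (-6 + S)*(1/(2*S)) = (-6 + S)/(2*S))
(o(-120) - 33378) - 32940 = ((1/2)*(-6 - 120)/(-120) - 33378) - 32940 = ((1/2)*(-1/120)*(-126) - 33378) - 32940 = (21/40 - 33378) - 32940 = -1335099/40 - 32940 = -2652699/40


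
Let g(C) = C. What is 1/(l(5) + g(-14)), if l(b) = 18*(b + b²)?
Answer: 1/526 ≈ 0.0019011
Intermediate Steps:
l(b) = 18*b + 18*b²
1/(l(5) + g(-14)) = 1/(18*5*(1 + 5) - 14) = 1/(18*5*6 - 14) = 1/(540 - 14) = 1/526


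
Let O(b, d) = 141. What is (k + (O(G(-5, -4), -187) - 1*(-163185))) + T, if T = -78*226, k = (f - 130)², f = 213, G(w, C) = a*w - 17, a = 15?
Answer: 152587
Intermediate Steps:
G(w, C) = -17 + 15*w (G(w, C) = 15*w - 17 = -17 + 15*w)
k = 6889 (k = (213 - 130)² = 83² = 6889)
T = -17628
(k + (O(G(-5, -4), -187) - 1*(-163185))) + T = (6889 + (141 - 1*(-163185))) - 17628 = (6889 + (141 + 163185)) - 17628 = (6889 + 163326) - 17628 = 170215 - 17628 = 152587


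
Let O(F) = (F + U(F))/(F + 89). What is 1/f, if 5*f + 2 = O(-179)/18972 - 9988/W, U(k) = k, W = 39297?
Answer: -55915701300/25206320839 ≈ -2.2183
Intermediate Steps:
O(F) = 2*F/(89 + F) (O(F) = (F + F)/(F + 89) = (2*F)/(89 + F) = 2*F/(89 + F))
f = -25206320839/55915701300 (f = -⅖ + ((2*(-179)/(89 - 179))/18972 - 9988/39297)/5 = -⅖ + ((2*(-179)/(-90))*(1/18972) - 9988*1/39297)/5 = -⅖ + ((2*(-179)*(-1/90))*(1/18972) - 9988/39297)/5 = -⅖ + ((179/45)*(1/18972) - 9988/39297)/5 = -⅖ + (179/853740 - 9988/39297)/5 = -⅖ + (⅕)*(-2840040319/11183140260) = -⅖ - 2840040319/55915701300 = -25206320839/55915701300 ≈ -0.45079)
1/f = 1/(-25206320839/55915701300) = -55915701300/25206320839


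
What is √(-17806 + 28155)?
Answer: √10349 ≈ 101.73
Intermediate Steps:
√(-17806 + 28155) = √10349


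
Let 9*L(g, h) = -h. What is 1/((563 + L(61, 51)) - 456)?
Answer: 3/304 ≈ 0.0098684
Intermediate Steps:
L(g, h) = -h/9 (L(g, h) = (-h)/9 = -h/9)
1/((563 + L(61, 51)) - 456) = 1/((563 - ⅑*51) - 456) = 1/((563 - 17/3) - 456) = 1/(1672/3 - 456) = 1/(304/3) = 3/304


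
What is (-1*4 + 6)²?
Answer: 4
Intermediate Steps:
(-1*4 + 6)² = (-4 + 6)² = 2² = 4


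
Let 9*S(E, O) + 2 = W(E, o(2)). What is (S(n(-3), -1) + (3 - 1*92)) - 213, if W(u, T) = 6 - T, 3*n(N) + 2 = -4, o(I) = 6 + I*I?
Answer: -908/3 ≈ -302.67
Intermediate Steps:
o(I) = 6 + I²
n(N) = -2 (n(N) = -⅔ + (⅓)*(-4) = -⅔ - 4/3 = -2)
S(E, O) = -⅔ (S(E, O) = -2/9 + (6 - (6 + 2²))/9 = -2/9 + (6 - (6 + 4))/9 = -2/9 + (6 - 1*10)/9 = -2/9 + (6 - 10)/9 = -2/9 + (⅑)*(-4) = -2/9 - 4/9 = -⅔)
(S(n(-3), -1) + (3 - 1*92)) - 213 = (-⅔ + (3 - 1*92)) - 213 = (-⅔ + (3 - 92)) - 213 = (-⅔ - 89) - 213 = -269/3 - 213 = -908/3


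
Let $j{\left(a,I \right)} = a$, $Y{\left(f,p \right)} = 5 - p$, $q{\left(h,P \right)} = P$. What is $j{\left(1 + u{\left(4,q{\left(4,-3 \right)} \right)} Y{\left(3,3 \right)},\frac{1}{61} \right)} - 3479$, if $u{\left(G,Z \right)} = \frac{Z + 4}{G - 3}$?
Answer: $-3476$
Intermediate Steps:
$u{\left(G,Z \right)} = \frac{4 + Z}{-3 + G}$
$j{\left(1 + u{\left(4,q{\left(4,-3 \right)} \right)} Y{\left(3,3 \right)},\frac{1}{61} \right)} - 3479 = \left(1 + \frac{4 - 3}{-3 + 4} \left(5 - 3\right)\right) - 3479 = \left(1 + 1^{-1} \cdot 1 \left(5 - 3\right)\right) - 3479 = \left(1 + 1 \cdot 1 \cdot 2\right) - 3479 = \left(1 + 1 \cdot 2\right) - 3479 = \left(1 + 2\right) - 3479 = 3 - 3479 = -3476$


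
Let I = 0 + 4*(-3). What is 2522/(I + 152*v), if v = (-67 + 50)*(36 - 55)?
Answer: 1261/24542 ≈ 0.051381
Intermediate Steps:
v = 323 (v = -17*(-19) = 323)
I = -12 (I = 0 - 12 = -12)
2522/(I + 152*v) = 2522/(-12 + 152*323) = 2522/(-12 + 49096) = 2522/49084 = 2522*(1/49084) = 1261/24542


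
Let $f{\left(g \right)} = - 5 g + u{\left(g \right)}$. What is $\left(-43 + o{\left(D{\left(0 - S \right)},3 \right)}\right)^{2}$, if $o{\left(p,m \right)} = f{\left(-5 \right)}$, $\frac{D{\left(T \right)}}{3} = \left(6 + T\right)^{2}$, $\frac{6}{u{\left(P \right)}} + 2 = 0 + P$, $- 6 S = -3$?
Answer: $\frac{17424}{49} \approx 355.59$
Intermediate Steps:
$S = \frac{1}{2}$ ($S = \left(- \frac{1}{6}\right) \left(-3\right) = \frac{1}{2} \approx 0.5$)
$u{\left(P \right)} = \frac{6}{-2 + P}$ ($u{\left(P \right)} = \frac{6}{-2 + \left(0 + P\right)} = \frac{6}{-2 + P}$)
$D{\left(T \right)} = 3 \left(6 + T\right)^{2}$
$f{\left(g \right)} = - 5 g + \frac{6}{-2 + g}$
$o{\left(p,m \right)} = \frac{169}{7}$ ($o{\left(p,m \right)} = \frac{6 - - 25 \left(-2 - 5\right)}{-2 - 5} = \frac{6 - \left(-25\right) \left(-7\right)}{-7} = - \frac{6 - 175}{7} = \left(- \frac{1}{7}\right) \left(-169\right) = \frac{169}{7}$)
$\left(-43 + o{\left(D{\left(0 - S \right)},3 \right)}\right)^{2} = \left(-43 + \frac{169}{7}\right)^{2} = \left(- \frac{132}{7}\right)^{2} = \frac{17424}{49}$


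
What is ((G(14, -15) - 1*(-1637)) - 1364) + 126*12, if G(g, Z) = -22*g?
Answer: 1477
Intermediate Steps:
((G(14, -15) - 1*(-1637)) - 1364) + 126*12 = ((-22*14 - 1*(-1637)) - 1364) + 126*12 = ((-308 + 1637) - 1364) + 1512 = (1329 - 1364) + 1512 = -35 + 1512 = 1477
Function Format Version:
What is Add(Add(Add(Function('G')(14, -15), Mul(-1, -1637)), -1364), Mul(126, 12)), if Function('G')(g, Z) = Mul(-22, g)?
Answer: 1477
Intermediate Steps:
Add(Add(Add(Function('G')(14, -15), Mul(-1, -1637)), -1364), Mul(126, 12)) = Add(Add(Add(Mul(-22, 14), Mul(-1, -1637)), -1364), Mul(126, 12)) = Add(Add(Add(-308, 1637), -1364), 1512) = Add(Add(1329, -1364), 1512) = Add(-35, 1512) = 1477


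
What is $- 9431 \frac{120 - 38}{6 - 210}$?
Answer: $\frac{386671}{102} \approx 3790.9$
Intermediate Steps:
$- 9431 \frac{120 - 38}{6 - 210} = - 9431 \frac{82}{-204} = - 9431 \cdot 82 \left(- \frac{1}{204}\right) = \left(-9431\right) \left(- \frac{41}{102}\right) = \frac{386671}{102}$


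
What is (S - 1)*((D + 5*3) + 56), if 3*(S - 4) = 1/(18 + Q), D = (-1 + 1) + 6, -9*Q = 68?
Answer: 21945/94 ≈ 233.46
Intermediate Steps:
Q = -68/9 (Q = -⅑*68 = -68/9 ≈ -7.5556)
D = 6 (D = 0 + 6 = 6)
S = 379/94 (S = 4 + 1/(3*(18 - 68/9)) = 4 + 1/(3*(94/9)) = 4 + (⅓)*(9/94) = 4 + 3/94 = 379/94 ≈ 4.0319)
(S - 1)*((D + 5*3) + 56) = (379/94 - 1)*((6 + 5*3) + 56) = 285*((6 + 15) + 56)/94 = 285*(21 + 56)/94 = (285/94)*77 = 21945/94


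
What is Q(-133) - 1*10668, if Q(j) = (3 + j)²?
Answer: 6232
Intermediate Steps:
Q(-133) - 1*10668 = (3 - 133)² - 1*10668 = (-130)² - 10668 = 16900 - 10668 = 6232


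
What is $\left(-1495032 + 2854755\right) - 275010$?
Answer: $1084713$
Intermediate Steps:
$\left(-1495032 + 2854755\right) - 275010 = 1359723 - 275010 = 1084713$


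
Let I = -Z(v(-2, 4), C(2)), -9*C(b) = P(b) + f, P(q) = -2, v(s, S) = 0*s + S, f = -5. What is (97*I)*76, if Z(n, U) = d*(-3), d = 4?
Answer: 88464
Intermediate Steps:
v(s, S) = S (v(s, S) = 0 + S = S)
C(b) = 7/9 (C(b) = -(-2 - 5)/9 = -⅑*(-7) = 7/9)
Z(n, U) = -12 (Z(n, U) = 4*(-3) = -12)
I = 12 (I = -1*(-12) = 12)
(97*I)*76 = (97*12)*76 = 1164*76 = 88464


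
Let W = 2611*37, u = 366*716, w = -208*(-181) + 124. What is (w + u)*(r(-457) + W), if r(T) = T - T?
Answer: 28965483596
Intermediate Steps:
r(T) = 0
w = 37772 (w = 37648 + 124 = 37772)
u = 262056
W = 96607
(w + u)*(r(-457) + W) = (37772 + 262056)*(0 + 96607) = 299828*96607 = 28965483596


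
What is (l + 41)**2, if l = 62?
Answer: 10609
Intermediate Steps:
(l + 41)**2 = (62 + 41)**2 = 103**2 = 10609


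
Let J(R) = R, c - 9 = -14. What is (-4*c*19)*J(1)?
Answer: 380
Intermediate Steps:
c = -5 (c = 9 - 14 = -5)
(-4*c*19)*J(1) = (-4*(-5)*19)*1 = (20*19)*1 = 380*1 = 380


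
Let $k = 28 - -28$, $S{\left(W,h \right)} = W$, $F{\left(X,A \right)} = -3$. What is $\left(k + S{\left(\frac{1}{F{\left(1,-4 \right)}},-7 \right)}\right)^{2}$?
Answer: $\frac{27889}{9} \approx 3098.8$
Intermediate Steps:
$k = 56$ ($k = 28 + 28 = 56$)
$\left(k + S{\left(\frac{1}{F{\left(1,-4 \right)}},-7 \right)}\right)^{2} = \left(56 + \frac{1}{-3}\right)^{2} = \left(56 - \frac{1}{3}\right)^{2} = \left(\frac{167}{3}\right)^{2} = \frac{27889}{9}$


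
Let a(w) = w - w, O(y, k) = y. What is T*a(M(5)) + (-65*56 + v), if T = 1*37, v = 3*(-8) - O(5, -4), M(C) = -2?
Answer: -3669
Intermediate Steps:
a(w) = 0
v = -29 (v = 3*(-8) - 1*5 = -24 - 5 = -29)
T = 37
T*a(M(5)) + (-65*56 + v) = 37*0 + (-65*56 - 29) = 0 + (-3640 - 29) = 0 - 3669 = -3669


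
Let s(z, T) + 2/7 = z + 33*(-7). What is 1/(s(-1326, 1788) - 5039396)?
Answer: -7/35286673 ≈ -1.9838e-7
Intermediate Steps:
s(z, T) = -1619/7 + z (s(z, T) = -2/7 + (z + 33*(-7)) = -2/7 + (z - 231) = -2/7 + (-231 + z) = -1619/7 + z)
1/(s(-1326, 1788) - 5039396) = 1/((-1619/7 - 1326) - 5039396) = 1/(-10901/7 - 5039396) = 1/(-35286673/7) = -7/35286673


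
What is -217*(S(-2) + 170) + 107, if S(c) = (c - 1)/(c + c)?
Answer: -147783/4 ≈ -36946.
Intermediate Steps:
S(c) = (-1 + c)/(2*c) (S(c) = (-1 + c)/((2*c)) = (-1 + c)*(1/(2*c)) = (-1 + c)/(2*c))
-217*(S(-2) + 170) + 107 = -217*((½)*(-1 - 2)/(-2) + 170) + 107 = -217*((½)*(-½)*(-3) + 170) + 107 = -217*(¾ + 170) + 107 = -217*683/4 + 107 = -148211/4 + 107 = -147783/4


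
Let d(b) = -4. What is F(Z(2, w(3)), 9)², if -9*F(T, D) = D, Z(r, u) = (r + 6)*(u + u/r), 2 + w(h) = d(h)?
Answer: 1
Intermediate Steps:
w(h) = -6 (w(h) = -2 - 4 = -6)
Z(r, u) = (6 + r)*(u + u/r)
F(T, D) = -D/9
F(Z(2, w(3)), 9)² = (-⅑*9)² = (-1)² = 1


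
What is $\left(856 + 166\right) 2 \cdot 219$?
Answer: $447636$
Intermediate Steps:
$\left(856 + 166\right) 2 \cdot 219 = 1022 \cdot 438 = 447636$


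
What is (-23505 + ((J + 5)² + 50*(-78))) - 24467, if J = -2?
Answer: -51863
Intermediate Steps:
(-23505 + ((J + 5)² + 50*(-78))) - 24467 = (-23505 + ((-2 + 5)² + 50*(-78))) - 24467 = (-23505 + (3² - 3900)) - 24467 = (-23505 + (9 - 3900)) - 24467 = (-23505 - 3891) - 24467 = -27396 - 24467 = -51863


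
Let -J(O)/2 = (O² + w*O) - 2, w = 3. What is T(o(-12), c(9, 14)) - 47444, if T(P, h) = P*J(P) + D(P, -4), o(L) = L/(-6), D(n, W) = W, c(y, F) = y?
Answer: -47480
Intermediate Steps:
o(L) = -L/6 (o(L) = L*(-⅙) = -L/6)
J(O) = 4 - 6*O - 2*O² (J(O) = -2*((O² + 3*O) - 2) = -2*(-2 + O² + 3*O) = 4 - 6*O - 2*O²)
T(P, h) = -4 + P*(4 - 6*P - 2*P²) (T(P, h) = P*(4 - 6*P - 2*P²) - 4 = -4 + P*(4 - 6*P - 2*P²))
T(o(-12), c(9, 14)) - 47444 = (-4 - 2*(-⅙*(-12))*(-2 + (-⅙*(-12))² + 3*(-⅙*(-12)))) - 47444 = (-4 - 2*2*(-2 + 2² + 3*2)) - 47444 = (-4 - 2*2*(-2 + 4 + 6)) - 47444 = (-4 - 2*2*8) - 47444 = (-4 - 32) - 47444 = -36 - 47444 = -47480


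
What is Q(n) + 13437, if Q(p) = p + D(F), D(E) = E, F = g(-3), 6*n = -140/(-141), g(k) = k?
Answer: 5682652/423 ≈ 13434.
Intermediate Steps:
n = 70/423 (n = (-140/(-141))/6 = (-140*(-1/141))/6 = (⅙)*(140/141) = 70/423 ≈ 0.16548)
F = -3
Q(p) = -3 + p (Q(p) = p - 3 = -3 + p)
Q(n) + 13437 = (-3 + 70/423) + 13437 = -1199/423 + 13437 = 5682652/423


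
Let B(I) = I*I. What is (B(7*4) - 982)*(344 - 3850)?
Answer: 694188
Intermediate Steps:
B(I) = I²
(B(7*4) - 982)*(344 - 3850) = ((7*4)² - 982)*(344 - 3850) = (28² - 982)*(-3506) = (784 - 982)*(-3506) = -198*(-3506) = 694188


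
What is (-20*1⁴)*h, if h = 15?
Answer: -300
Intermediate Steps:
(-20*1⁴)*h = -20*1⁴*15 = -20*1*15 = -20*15 = -300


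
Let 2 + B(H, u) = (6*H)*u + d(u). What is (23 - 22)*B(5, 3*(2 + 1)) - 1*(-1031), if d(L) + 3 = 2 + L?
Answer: 1307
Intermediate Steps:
d(L) = -1 + L (d(L) = -3 + (2 + L) = -1 + L)
B(H, u) = -3 + u + 6*H*u (B(H, u) = -2 + ((6*H)*u + (-1 + u)) = -2 + (6*H*u + (-1 + u)) = -2 + (-1 + u + 6*H*u) = -3 + u + 6*H*u)
(23 - 22)*B(5, 3*(2 + 1)) - 1*(-1031) = (23 - 22)*(-3 + 3*(2 + 1) + 6*5*(3*(2 + 1))) - 1*(-1031) = 1*(-3 + 3*3 + 6*5*(3*3)) + 1031 = 1*(-3 + 9 + 6*5*9) + 1031 = 1*(-3 + 9 + 270) + 1031 = 1*276 + 1031 = 276 + 1031 = 1307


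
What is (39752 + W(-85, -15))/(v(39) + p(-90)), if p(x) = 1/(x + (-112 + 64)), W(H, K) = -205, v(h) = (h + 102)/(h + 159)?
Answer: 30016173/535 ≈ 56105.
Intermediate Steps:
v(h) = (102 + h)/(159 + h)
p(x) = 1/(-48 + x) (p(x) = 1/(x - 48) = 1/(-48 + x))
(39752 + W(-85, -15))/(v(39) + p(-90)) = (39752 - 205)/((102 + 39)/(159 + 39) + 1/(-48 - 90)) = 39547/(141/198 + 1/(-138)) = 39547/((1/198)*141 - 1/138) = 39547/(47/66 - 1/138) = 39547/(535/759) = 39547*(759/535) = 30016173/535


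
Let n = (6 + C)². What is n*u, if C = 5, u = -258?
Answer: -31218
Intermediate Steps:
n = 121 (n = (6 + 5)² = 11² = 121)
n*u = 121*(-258) = -31218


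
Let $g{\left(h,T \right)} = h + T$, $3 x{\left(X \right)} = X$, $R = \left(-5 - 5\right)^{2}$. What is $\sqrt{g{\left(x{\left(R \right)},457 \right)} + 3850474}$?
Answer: $\frac{\sqrt{34658679}}{3} \approx 1962.4$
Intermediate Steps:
$R = 100$ ($R = \left(-5 - 5\right)^{2} = \left(-10\right)^{2} = 100$)
$x{\left(X \right)} = \frac{X}{3}$
$g{\left(h,T \right)} = T + h$
$\sqrt{g{\left(x{\left(R \right)},457 \right)} + 3850474} = \sqrt{\left(457 + \frac{1}{3} \cdot 100\right) + 3850474} = \sqrt{\left(457 + \frac{100}{3}\right) + 3850474} = \sqrt{\frac{1471}{3} + 3850474} = \sqrt{\frac{11552893}{3}} = \frac{\sqrt{34658679}}{3}$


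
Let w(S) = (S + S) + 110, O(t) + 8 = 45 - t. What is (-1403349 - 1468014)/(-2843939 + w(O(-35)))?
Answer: 957121/947895 ≈ 1.0097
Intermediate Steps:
O(t) = 37 - t (O(t) = -8 + (45 - t) = 37 - t)
w(S) = 110 + 2*S (w(S) = 2*S + 110 = 110 + 2*S)
(-1403349 - 1468014)/(-2843939 + w(O(-35))) = (-1403349 - 1468014)/(-2843939 + (110 + 2*(37 - 1*(-35)))) = -2871363/(-2843939 + (110 + 2*(37 + 35))) = -2871363/(-2843939 + (110 + 2*72)) = -2871363/(-2843939 + (110 + 144)) = -2871363/(-2843939 + 254) = -2871363/(-2843685) = -2871363*(-1/2843685) = 957121/947895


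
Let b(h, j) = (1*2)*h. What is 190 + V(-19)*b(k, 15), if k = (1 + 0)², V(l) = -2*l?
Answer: 266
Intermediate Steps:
k = 1 (k = 1² = 1)
b(h, j) = 2*h
190 + V(-19)*b(k, 15) = 190 + (-2*(-19))*(2*1) = 190 + 38*2 = 190 + 76 = 266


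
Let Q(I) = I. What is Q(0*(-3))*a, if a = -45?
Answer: 0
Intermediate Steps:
Q(0*(-3))*a = (0*(-3))*(-45) = 0*(-45) = 0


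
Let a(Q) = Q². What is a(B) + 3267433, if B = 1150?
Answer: 4589933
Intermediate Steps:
a(B) + 3267433 = 1150² + 3267433 = 1322500 + 3267433 = 4589933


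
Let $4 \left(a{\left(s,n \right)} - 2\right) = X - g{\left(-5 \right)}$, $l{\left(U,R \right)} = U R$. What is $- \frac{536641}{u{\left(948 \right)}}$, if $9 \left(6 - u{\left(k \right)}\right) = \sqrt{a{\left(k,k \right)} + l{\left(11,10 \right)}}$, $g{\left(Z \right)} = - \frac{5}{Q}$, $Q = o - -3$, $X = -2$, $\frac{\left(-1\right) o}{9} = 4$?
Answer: $- \frac{34426593432}{370199} - \frac{9659538 \sqrt{485529}}{370199} \approx -1.1118 \cdot 10^{5}$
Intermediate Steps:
$o = -36$ ($o = \left(-9\right) 4 = -36$)
$Q = -33$ ($Q = -36 - -3 = -36 + 3 = -33$)
$l{\left(U,R \right)} = R U$
$g{\left(Z \right)} = \frac{5}{33}$ ($g{\left(Z \right)} = - \frac{5}{-33} = \left(-5\right) \left(- \frac{1}{33}\right) = \frac{5}{33}$)
$a{\left(s,n \right)} = \frac{193}{132}$ ($a{\left(s,n \right)} = 2 + \frac{-2 - \frac{5}{33}}{4} = 2 + \frac{1}{4} \left(- \frac{71}{33}\right) = 2 - \frac{71}{132} = \frac{193}{132}$)
$u{\left(k \right)} = 6 - \frac{\sqrt{485529}}{594}$ ($u{\left(k \right)} = 6 - \frac{\sqrt{\frac{193}{132} + 10 \cdot 11}}{9} = 6 - \frac{\sqrt{\frac{193}{132} + 110}}{9} = 6 - \frac{\sqrt{\frac{14713}{132}}}{9} = 6 - \frac{\frac{1}{66} \sqrt{485529}}{9} = 6 - \frac{\sqrt{485529}}{594}$)
$- \frac{536641}{u{\left(948 \right)}} = - \frac{536641}{6 - \frac{\sqrt{485529}}{594}}$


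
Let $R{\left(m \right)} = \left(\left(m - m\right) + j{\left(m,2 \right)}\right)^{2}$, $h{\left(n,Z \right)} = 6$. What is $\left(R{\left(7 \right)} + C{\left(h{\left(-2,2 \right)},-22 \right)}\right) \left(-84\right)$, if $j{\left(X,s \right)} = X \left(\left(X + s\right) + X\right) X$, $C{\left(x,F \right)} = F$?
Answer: $-51629256$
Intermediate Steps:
$j{\left(X,s \right)} = X^{2} \left(s + 2 X\right)$ ($j{\left(X,s \right)} = X \left(s + 2 X\right) X = X^{2} \left(s + 2 X\right)$)
$R{\left(m \right)} = m^{4} \left(2 + 2 m\right)^{2}$ ($R{\left(m \right)} = \left(\left(m - m\right) + m^{2} \left(2 + 2 m\right)\right)^{2} = \left(0 + m^{2} \left(2 + 2 m\right)\right)^{2} = \left(m^{2} \left(2 + 2 m\right)\right)^{2} = m^{4} \left(2 + 2 m\right)^{2}$)
$\left(R{\left(7 \right)} + C{\left(h{\left(-2,2 \right)},-22 \right)}\right) \left(-84\right) = \left(4 \cdot 7^{4} \left(1 + 7\right)^{2} - 22\right) \left(-84\right) = \left(4 \cdot 2401 \cdot 8^{2} - 22\right) \left(-84\right) = \left(4 \cdot 2401 \cdot 64 - 22\right) \left(-84\right) = \left(614656 - 22\right) \left(-84\right) = 614634 \left(-84\right) = -51629256$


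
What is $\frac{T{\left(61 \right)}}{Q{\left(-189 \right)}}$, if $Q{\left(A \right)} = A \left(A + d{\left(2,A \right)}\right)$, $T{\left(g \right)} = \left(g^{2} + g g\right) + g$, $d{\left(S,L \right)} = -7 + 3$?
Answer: $\frac{2501}{12159} \approx 0.20569$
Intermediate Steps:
$d{\left(S,L \right)} = -4$
$T{\left(g \right)} = g + 2 g^{2}$ ($T{\left(g \right)} = \left(g^{2} + g^{2}\right) + g = 2 g^{2} + g = g + 2 g^{2}$)
$Q{\left(A \right)} = A \left(-4 + A\right)$ ($Q{\left(A \right)} = A \left(A - 4\right) = A \left(-4 + A\right)$)
$\frac{T{\left(61 \right)}}{Q{\left(-189 \right)}} = \frac{61 \left(1 + 2 \cdot 61\right)}{\left(-189\right) \left(-4 - 189\right)} = \frac{61 \left(1 + 122\right)}{\left(-189\right) \left(-193\right)} = \frac{61 \cdot 123}{36477} = 7503 \cdot \frac{1}{36477} = \frac{2501}{12159}$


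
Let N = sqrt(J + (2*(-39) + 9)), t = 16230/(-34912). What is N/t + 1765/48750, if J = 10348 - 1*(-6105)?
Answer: -484049409/1758250 ≈ -275.30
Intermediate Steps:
t = -8115/17456 (t = 16230*(-1/34912) = -8115/17456 ≈ -0.46488)
J = 16453 (J = 10348 + 6105 = 16453)
N = 128 (N = sqrt(16453 + (2*(-39) + 9)) = sqrt(16453 + (-78 + 9)) = sqrt(16453 - 69) = sqrt(16384) = 128)
N/t + 1765/48750 = 128/(-8115/17456) + 1765/48750 = 128*(-17456/8115) + 1765*(1/48750) = -2234368/8115 + 353/9750 = -484049409/1758250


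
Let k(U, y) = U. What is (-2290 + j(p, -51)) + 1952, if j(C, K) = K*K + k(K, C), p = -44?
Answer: 2212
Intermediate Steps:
j(C, K) = K + K**2 (j(C, K) = K*K + K = K**2 + K = K + K**2)
(-2290 + j(p, -51)) + 1952 = (-2290 - 51*(1 - 51)) + 1952 = (-2290 - 51*(-50)) + 1952 = (-2290 + 2550) + 1952 = 260 + 1952 = 2212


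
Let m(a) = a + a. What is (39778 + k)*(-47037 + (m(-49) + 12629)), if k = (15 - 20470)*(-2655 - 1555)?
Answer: -2972875747968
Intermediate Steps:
k = 86115550 (k = -20455*(-4210) = 86115550)
m(a) = 2*a
(39778 + k)*(-47037 + (m(-49) + 12629)) = (39778 + 86115550)*(-47037 + (2*(-49) + 12629)) = 86155328*(-47037 + (-98 + 12629)) = 86155328*(-47037 + 12531) = 86155328*(-34506) = -2972875747968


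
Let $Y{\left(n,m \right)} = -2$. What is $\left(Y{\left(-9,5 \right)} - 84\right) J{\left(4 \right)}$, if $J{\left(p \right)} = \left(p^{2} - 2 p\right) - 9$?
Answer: $86$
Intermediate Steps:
$J{\left(p \right)} = -9 + p^{2} - 2 p$
$\left(Y{\left(-9,5 \right)} - 84\right) J{\left(4 \right)} = \left(-2 - 84\right) \left(-9 + 4^{2} - 8\right) = - 86 \left(-9 + 16 - 8\right) = \left(-86\right) \left(-1\right) = 86$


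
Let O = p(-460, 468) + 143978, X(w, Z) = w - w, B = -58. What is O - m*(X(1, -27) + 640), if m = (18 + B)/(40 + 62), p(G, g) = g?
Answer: 7379546/51 ≈ 1.4470e+5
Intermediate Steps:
X(w, Z) = 0
m = -20/51 (m = (18 - 58)/(40 + 62) = -40/102 = -40*1/102 = -20/51 ≈ -0.39216)
O = 144446 (O = 468 + 143978 = 144446)
O - m*(X(1, -27) + 640) = 144446 - (-20)*(0 + 640)/51 = 144446 - (-20)*640/51 = 144446 - 1*(-12800/51) = 144446 + 12800/51 = 7379546/51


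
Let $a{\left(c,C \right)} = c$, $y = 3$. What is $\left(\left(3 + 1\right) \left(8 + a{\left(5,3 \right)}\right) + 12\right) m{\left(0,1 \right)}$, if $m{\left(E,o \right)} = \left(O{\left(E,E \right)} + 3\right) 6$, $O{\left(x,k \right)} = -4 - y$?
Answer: $-1536$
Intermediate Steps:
$O{\left(x,k \right)} = -7$ ($O{\left(x,k \right)} = -4 - 3 = -7$)
$m{\left(E,o \right)} = -24$ ($m{\left(E,o \right)} = \left(-7 + 3\right) 6 = \left(-4\right) 6 = -24$)
$\left(\left(3 + 1\right) \left(8 + a{\left(5,3 \right)}\right) + 12\right) m{\left(0,1 \right)} = \left(\left(3 + 1\right) \left(8 + 5\right) + 12\right) \left(-24\right) = \left(4 \cdot 13 + 12\right) \left(-24\right) = \left(52 + 12\right) \left(-24\right) = 64 \left(-24\right) = -1536$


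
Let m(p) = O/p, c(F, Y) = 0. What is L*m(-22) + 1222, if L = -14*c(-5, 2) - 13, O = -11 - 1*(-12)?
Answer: 26897/22 ≈ 1222.6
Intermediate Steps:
O = 1 (O = -11 + 12 = 1)
m(p) = 1/p
L = -13 (L = -14*0 - 13 = 0 - 13 = -13)
L*m(-22) + 1222 = -13/(-22) + 1222 = -13*(-1/22) + 1222 = 13/22 + 1222 = 26897/22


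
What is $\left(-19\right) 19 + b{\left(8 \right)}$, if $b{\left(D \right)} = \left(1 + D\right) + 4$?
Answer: $-348$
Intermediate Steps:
$b{\left(D \right)} = 5 + D$
$\left(-19\right) 19 + b{\left(8 \right)} = \left(-19\right) 19 + \left(5 + 8\right) = -361 + 13 = -348$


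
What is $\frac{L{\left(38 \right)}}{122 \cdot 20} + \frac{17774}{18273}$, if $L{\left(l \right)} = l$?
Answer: $\frac{22031467}{22293060} \approx 0.98827$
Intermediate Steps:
$\frac{L{\left(38 \right)}}{122 \cdot 20} + \frac{17774}{18273} = \frac{38}{122 \cdot 20} + \frac{17774}{18273} = \frac{38}{2440} + 17774 \cdot \frac{1}{18273} = 38 \cdot \frac{1}{2440} + \frac{17774}{18273} = \frac{19}{1220} + \frac{17774}{18273} = \frac{22031467}{22293060}$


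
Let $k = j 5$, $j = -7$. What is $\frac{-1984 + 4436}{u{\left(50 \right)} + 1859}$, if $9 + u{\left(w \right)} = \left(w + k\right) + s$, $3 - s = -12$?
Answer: $\frac{613}{470} \approx 1.3043$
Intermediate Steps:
$s = 15$ ($s = 3 - -12 = 3 + 12 = 15$)
$k = -35$ ($k = \left(-7\right) 5 = -35$)
$u{\left(w \right)} = -29 + w$ ($u{\left(w \right)} = -9 + \left(\left(w - 35\right) + 15\right) = -9 + \left(\left(-35 + w\right) + 15\right) = -9 + \left(-20 + w\right) = -29 + w$)
$\frac{-1984 + 4436}{u{\left(50 \right)} + 1859} = \frac{-1984 + 4436}{\left(-29 + 50\right) + 1859} = \frac{2452}{21 + 1859} = \frac{2452}{1880} = 2452 \cdot \frac{1}{1880} = \frac{613}{470}$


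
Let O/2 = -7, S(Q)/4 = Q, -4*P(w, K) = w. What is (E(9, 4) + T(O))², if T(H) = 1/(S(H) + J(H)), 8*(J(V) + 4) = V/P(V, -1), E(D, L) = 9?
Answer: 1181569/14641 ≈ 80.703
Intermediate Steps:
P(w, K) = -w/4
S(Q) = 4*Q
O = -14 (O = 2*(-7) = -14)
J(V) = -9/2 (J(V) = -4 + (V/((-V/4)))/8 = -4 + (V*(-4/V))/8 = -4 + (⅛)*(-4) = -4 - ½ = -9/2)
T(H) = 1/(-9/2 + 4*H) (T(H) = 1/(4*H - 9/2) = 1/(-9/2 + 4*H))
(E(9, 4) + T(O))² = (9 + 2/(-9 + 8*(-14)))² = (9 + 2/(-9 - 112))² = (9 + 2/(-121))² = (9 + 2*(-1/121))² = (9 - 2/121)² = (1087/121)² = 1181569/14641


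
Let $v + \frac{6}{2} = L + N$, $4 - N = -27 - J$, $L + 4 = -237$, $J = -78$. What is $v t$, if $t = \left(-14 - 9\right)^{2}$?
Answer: $-153939$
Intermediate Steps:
$L = -241$ ($L = -4 - 237 = -241$)
$N = -47$ ($N = 4 - \left(-27 - -78\right) = 4 - \left(-27 + 78\right) = 4 - 51 = -47$)
$t = 529$ ($t = \left(-23\right)^{2} = 529$)
$v = -291$ ($v = -3 - 288 = -291$)
$v t = \left(-291\right) 529 = -153939$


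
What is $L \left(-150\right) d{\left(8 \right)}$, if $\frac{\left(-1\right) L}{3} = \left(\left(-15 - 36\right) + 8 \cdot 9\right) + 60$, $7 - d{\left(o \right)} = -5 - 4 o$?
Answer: $1603800$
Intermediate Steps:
$d{\left(o \right)} = 12 + 4 o$ ($d{\left(o \right)} = 7 - \left(-5 - 4 o\right) = 7 + \left(5 + 4 o\right) = 12 + 4 o$)
$L = -243$ ($L = - 3 \left(\left(\left(-15 - 36\right) + 8 \cdot 9\right) + 60\right) = - 3 \left(\left(\left(-15 - 36\right) + 72\right) + 60\right) = - 3 \left(\left(-51 + 72\right) + 60\right) = - 3 \left(21 + 60\right) = \left(-3\right) 81 = -243$)
$L \left(-150\right) d{\left(8 \right)} = \left(-243\right) \left(-150\right) \left(12 + 4 \cdot 8\right) = 36450 \left(12 + 32\right) = 36450 \cdot 44 = 1603800$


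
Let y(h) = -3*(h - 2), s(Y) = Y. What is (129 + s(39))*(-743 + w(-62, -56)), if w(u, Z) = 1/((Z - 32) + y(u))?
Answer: -1622691/13 ≈ -1.2482e+5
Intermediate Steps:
y(h) = 6 - 3*h (y(h) = -3*(-2 + h) = 6 - 3*h)
w(u, Z) = 1/(-26 + Z - 3*u) (w(u, Z) = 1/((Z - 32) + (6 - 3*u)) = 1/((-32 + Z) + (6 - 3*u)) = 1/(-26 + Z - 3*u))
(129 + s(39))*(-743 + w(-62, -56)) = (129 + 39)*(-743 - 1/(26 - 1*(-56) + 3*(-62))) = 168*(-743 - 1/(26 + 56 - 186)) = 168*(-743 - 1/(-104)) = 168*(-743 - 1*(-1/104)) = 168*(-743 + 1/104) = 168*(-77271/104) = -1622691/13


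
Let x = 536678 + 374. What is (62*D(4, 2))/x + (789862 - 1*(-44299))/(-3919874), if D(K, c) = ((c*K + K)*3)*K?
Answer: -103247799575/526294042862 ≈ -0.19618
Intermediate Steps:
D(K, c) = K*(3*K + 3*K*c) (D(K, c) = ((K*c + K)*3)*K = ((K + K*c)*3)*K = (3*K + 3*K*c)*K = K*(3*K + 3*K*c))
x = 537052
(62*D(4, 2))/x + (789862 - 1*(-44299))/(-3919874) = (62*(3*4²*(1 + 2)))/537052 + (789862 - 1*(-44299))/(-3919874) = (62*(3*16*3))*(1/537052) + (789862 + 44299)*(-1/3919874) = (62*144)*(1/537052) + 834161*(-1/3919874) = 8928*(1/537052) - 834161/3919874 = 2232/134263 - 834161/3919874 = -103247799575/526294042862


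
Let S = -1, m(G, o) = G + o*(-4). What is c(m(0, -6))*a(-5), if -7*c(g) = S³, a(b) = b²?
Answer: 25/7 ≈ 3.5714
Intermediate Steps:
m(G, o) = G - 4*o
c(g) = ⅐ (c(g) = -⅐*(-1)³ = -⅐*(-1) = ⅐)
c(m(0, -6))*a(-5) = (⅐)*(-5)² = (⅐)*25 = 25/7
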